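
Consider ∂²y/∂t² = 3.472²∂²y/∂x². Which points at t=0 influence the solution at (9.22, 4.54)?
Domain of dependence: [-6.54288, 24.98288]. Signals travel at speed 3.472, so data within |x - 9.22| ≤ 3.472·4.54 = 15.76288 can reach the point.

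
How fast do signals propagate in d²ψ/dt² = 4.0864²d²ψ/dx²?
Speed = 4.0864. Information travels along characteristics x = x₀ ± 4.0864t.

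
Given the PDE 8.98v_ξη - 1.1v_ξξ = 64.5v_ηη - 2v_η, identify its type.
Rewriting in standard form: -1.1v_ξξ + 8.98v_ξη - 64.5v_ηη + 2v_η = 0. The second-order coefficients are A = -1.1, B = 8.98, C = -64.5. Since B² - 4AC = -203.1596 < 0, this is an elliptic PDE.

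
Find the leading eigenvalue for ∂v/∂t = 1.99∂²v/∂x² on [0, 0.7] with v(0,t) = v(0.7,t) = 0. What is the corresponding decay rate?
Eigenvalues: λₙ = 1.99n²π²/0.7².
First three modes:
  n=1: λ₁ = 1.99π²/0.7² ≈ 40.083
  n=2: λ₂ = 7.96π²/0.7² ≈ 160.331 (4× faster decay)
  n=3: λ₃ = 17.91π²/0.7² ≈ 360.744 (9× faster decay)
As t → ∞, higher modes decay exponentially faster. The n=1 mode dominates: v ~ c₁ sin(πx/0.7) e^{-λ₁t}.
Decay rate: λ₁ = 1.99π²/0.7² ≈ 40.083.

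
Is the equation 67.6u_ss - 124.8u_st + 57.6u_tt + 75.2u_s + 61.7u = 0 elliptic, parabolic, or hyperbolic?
Computing B² - 4AC with A = 67.6, B = -124.8, C = 57.6: discriminant = 0 (zero). Answer: parabolic.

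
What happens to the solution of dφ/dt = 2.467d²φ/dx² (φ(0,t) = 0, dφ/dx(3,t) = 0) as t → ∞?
φ → 0. Heat escapes through the Dirichlet boundary.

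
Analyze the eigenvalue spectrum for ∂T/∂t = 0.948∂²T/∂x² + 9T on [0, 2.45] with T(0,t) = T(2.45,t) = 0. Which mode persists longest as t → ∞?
Eigenvalues: λₙ = 0.948n²π²/2.45² - 9.
First three modes:
  n=1: λ₁ = 0.948π²/2.45² - 9 ≈ -7.441
  n=2: λ₂ = 3.792π²/2.45² - 9 ≈ -2.765
  n=3: λ₃ = 8.532π²/2.45² - 9 ≈ 5.029
Since 0.948π²/2.45² ≈ 1.559 < 9, λ₁ < 0.
The n=1 mode grows fastest (−λₙ is largest for n=1) → dominates.
Asymptotic: T ~ c₁ sin(πx/2.45) e^{7.441t} (exponential growth at rate −λ₁ ≈ 7.441).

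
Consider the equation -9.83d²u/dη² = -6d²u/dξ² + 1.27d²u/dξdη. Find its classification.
Rewriting in standard form: 6d²u/dξ² - 1.27d²u/dξdη - 9.83d²u/dη² = 0. Hyperbolic. (A = 6, B = -1.27, C = -9.83 gives B² - 4AC = 237.5329.)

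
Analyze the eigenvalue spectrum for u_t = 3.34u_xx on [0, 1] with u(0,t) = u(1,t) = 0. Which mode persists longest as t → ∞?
Eigenvalues: λₙ = 3.34n²π².
First three modes:
  n=1: λ₁ = 3.34π² ≈ 32.964
  n=2: λ₂ = 13.36π² ≈ 131.858 (4× faster decay)
  n=3: λ₃ = 30.06π² ≈ 296.68 (9× faster decay)
As t → ∞, higher modes decay exponentially faster. The n=1 mode dominates: u ~ c₁ sin(πx) e^{-λ₁t}.
Decay rate: λ₁ = 3.34π² ≈ 32.964.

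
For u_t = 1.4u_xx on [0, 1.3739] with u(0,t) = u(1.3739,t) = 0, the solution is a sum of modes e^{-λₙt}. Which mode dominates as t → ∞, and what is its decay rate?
Eigenvalues: λₙ = 1.4n²π²/1.3739².
First three modes:
  n=1: λ₁ = 1.4π²/1.3739² ≈ 7.32
  n=2: λ₂ = 5.6π²/1.3739² ≈ 29.28 (4× faster decay)
  n=3: λ₃ = 12.6π²/1.3739² ≈ 65.881 (9× faster decay)
As t → ∞, higher modes decay exponentially faster. The n=1 mode dominates: u ~ c₁ sin(πx/1.3739) e^{-λ₁t}.
Decay rate: λ₁ = 1.4π²/1.3739² ≈ 7.32.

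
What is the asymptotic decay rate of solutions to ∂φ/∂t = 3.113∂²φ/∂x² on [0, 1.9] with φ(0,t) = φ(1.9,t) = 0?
Eigenvalues: λₙ = 3.113n²π²/1.9².
First three modes:
  n=1: λ₁ = 3.113π²/1.9² ≈ 8.511
  n=2: λ₂ = 12.452π²/1.9² ≈ 34.043 (4× faster decay)
  n=3: λ₃ = 28.017π²/1.9² ≈ 76.597 (9× faster decay)
As t → ∞, higher modes decay exponentially faster. The n=1 mode dominates: φ ~ c₁ sin(πx/1.9) e^{-λ₁t}.
Decay rate: λ₁ = 3.113π²/1.9² ≈ 8.511.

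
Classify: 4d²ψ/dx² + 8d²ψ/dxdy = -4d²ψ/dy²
Rewriting in standard form: 4d²ψ/dx² + 8d²ψ/dxdy + 4d²ψ/dy² = 0. Parabolic (discriminant = 0).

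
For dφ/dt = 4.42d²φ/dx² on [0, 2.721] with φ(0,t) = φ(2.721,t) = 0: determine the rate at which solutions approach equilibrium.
Eigenvalues: λₙ = 4.42n²π²/2.721².
First three modes:
  n=1: λ₁ = 4.42π²/2.721² ≈ 5.892
  n=2: λ₂ = 17.68π²/2.721² ≈ 23.568 (4× faster decay)
  n=3: λ₃ = 39.78π²/2.721² ≈ 53.028 (9× faster decay)
As t → ∞, higher modes decay exponentially faster. The n=1 mode dominates: φ ~ c₁ sin(πx/2.721) e^{-λ₁t}.
Decay rate: λ₁ = 4.42π²/2.721² ≈ 5.892.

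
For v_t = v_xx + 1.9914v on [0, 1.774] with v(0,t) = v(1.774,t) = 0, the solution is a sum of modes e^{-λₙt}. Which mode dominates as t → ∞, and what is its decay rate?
Eigenvalues: λₙ = n²π²/1.774² - 1.9914.
First three modes:
  n=1: λ₁ = π²/1.774² - 1.9914 ≈ 1.145
  n=2: λ₂ = 4π²/1.774² - 1.9914 ≈ 10.553
  n=3: λ₃ = 9π²/1.774² - 1.9914 ≈ 26.234
Since π²/1.774² ≈ 3.136 > 1.9914, all λₙ > 0.
The n=1 mode decays slowest → dominates as t → ∞.
Asymptotic: v ~ c₁ sin(πx/1.774) e^{-λ₁t} with decay rate λ₁ ≈ 1.145.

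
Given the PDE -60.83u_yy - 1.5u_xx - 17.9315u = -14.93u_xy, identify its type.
Rewriting in standard form: -1.5u_xx + 14.93u_xy - 60.83u_yy - 17.9315u = 0. The second-order coefficients are A = -1.5, B = 14.93, C = -60.83. Since B² - 4AC = -142.0751 < 0, this is an elliptic PDE.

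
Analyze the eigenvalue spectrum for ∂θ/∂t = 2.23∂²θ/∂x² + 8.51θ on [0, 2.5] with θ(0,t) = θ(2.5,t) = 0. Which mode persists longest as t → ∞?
Eigenvalues: λₙ = 2.23n²π²/2.5² - 8.51.
First three modes:
  n=1: λ₁ = 2.23π²/2.5² - 8.51 ≈ -4.989
  n=2: λ₂ = 8.92π²/2.5² - 8.51 ≈ 5.576
  n=3: λ₃ = 20.07π²/2.5² - 8.51 ≈ 23.183
Since 2.23π²/2.5² ≈ 3.521 < 8.51, λ₁ < 0.
The n=1 mode grows fastest (−λₙ is largest for n=1) → dominates.
Asymptotic: θ ~ c₁ sin(πx/2.5) e^{4.989t} (exponential growth at rate −λ₁ ≈ 4.989).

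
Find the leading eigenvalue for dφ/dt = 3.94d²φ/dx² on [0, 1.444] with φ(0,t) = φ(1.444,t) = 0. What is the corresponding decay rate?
Eigenvalues: λₙ = 3.94n²π²/1.444².
First three modes:
  n=1: λ₁ = 3.94π²/1.444² ≈ 18.649
  n=2: λ₂ = 15.76π²/1.444² ≈ 74.597 (4× faster decay)
  n=3: λ₃ = 35.46π²/1.444² ≈ 167.843 (9× faster decay)
As t → ∞, higher modes decay exponentially faster. The n=1 mode dominates: φ ~ c₁ sin(πx/1.444) e^{-λ₁t}.
Decay rate: λ₁ = 3.94π²/1.444² ≈ 18.649.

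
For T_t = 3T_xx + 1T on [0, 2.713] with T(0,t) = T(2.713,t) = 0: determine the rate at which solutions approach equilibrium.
Eigenvalues: λₙ = 3n²π²/2.713² - 1.
First three modes:
  n=1: λ₁ = 3π²/2.713² - 1 ≈ 3.023
  n=2: λ₂ = 12π²/2.713² - 1 ≈ 15.091
  n=3: λ₃ = 27π²/2.713² - 1 ≈ 35.205
Since 3π²/2.713² ≈ 4.023 > 1, all λₙ > 0.
The n=1 mode decays slowest → dominates as t → ∞.
Asymptotic: T ~ c₁ sin(πx/2.713) e^{-λ₁t} with decay rate λ₁ ≈ 3.023.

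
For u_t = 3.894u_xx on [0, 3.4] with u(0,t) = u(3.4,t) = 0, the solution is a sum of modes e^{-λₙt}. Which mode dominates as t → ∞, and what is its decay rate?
Eigenvalues: λₙ = 3.894n²π²/3.4².
First three modes:
  n=1: λ₁ = 3.894π²/3.4² ≈ 3.325
  n=2: λ₂ = 15.576π²/3.4² ≈ 13.298 (4× faster decay)
  n=3: λ₃ = 35.046π²/3.4² ≈ 29.921 (9× faster decay)
As t → ∞, higher modes decay exponentially faster. The n=1 mode dominates: u ~ c₁ sin(πx/3.4) e^{-λ₁t}.
Decay rate: λ₁ = 3.894π²/3.4² ≈ 3.325.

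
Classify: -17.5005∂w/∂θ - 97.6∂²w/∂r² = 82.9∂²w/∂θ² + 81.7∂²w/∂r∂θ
Rewriting in standard form: -97.6∂²w/∂r² - 81.7∂²w/∂r∂θ - 82.9∂²w/∂θ² - 17.5005∂w/∂θ = 0. Elliptic (discriminant = -25689.27).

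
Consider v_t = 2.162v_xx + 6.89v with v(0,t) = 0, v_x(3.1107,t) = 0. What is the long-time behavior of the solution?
As t → ∞, v grows unboundedly. Reaction dominates diffusion (r=6.89 > κπ²/(4L²)≈0.55); solution grows exponentially.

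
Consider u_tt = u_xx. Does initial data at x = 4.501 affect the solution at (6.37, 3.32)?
Yes. The domain of dependence is [3.05, 9.69], and 4.501 ∈ [3.05, 9.69].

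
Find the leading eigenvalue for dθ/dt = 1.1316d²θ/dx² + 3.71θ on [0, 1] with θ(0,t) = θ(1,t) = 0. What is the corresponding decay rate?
Eigenvalues: λₙ = 1.1316n²π²/1² - 3.71.
First three modes:
  n=1: λ₁ = 1.1316π² - 3.71 ≈ 7.458
  n=2: λ₂ = 4.5264π² - 3.71 ≈ 40.964
  n=3: λ₃ = 10.1844π² - 3.71 ≈ 96.806
Since 1.1316π² ≈ 11.168 > 3.71, all λₙ > 0.
The n=1 mode decays slowest → dominates as t → ∞.
Asymptotic: θ ~ c₁ sin(πx/1) e^{-λ₁t} with decay rate λ₁ ≈ 7.458.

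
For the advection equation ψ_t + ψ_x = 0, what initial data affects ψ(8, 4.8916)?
A single point: x = 3.1084. The characteristic through (8, 4.8916) is x - 1t = const, so x = 8 - 1·4.8916 = 3.1084.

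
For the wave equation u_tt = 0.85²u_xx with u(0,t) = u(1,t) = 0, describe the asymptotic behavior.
u oscillates (no decay). Energy is conserved; the solution oscillates indefinitely as standing waves.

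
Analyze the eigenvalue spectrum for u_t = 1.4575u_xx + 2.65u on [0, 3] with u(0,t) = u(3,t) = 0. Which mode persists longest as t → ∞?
Eigenvalues: λₙ = 1.4575n²π²/3² - 2.65.
First three modes:
  n=1: λ₁ = 1.4575π²/3² - 2.65 ≈ -1.052
  n=2: λ₂ = 5.83π²/3² - 2.65 ≈ 3.743
  n=3: λ₃ = 13.1175π²/3² - 2.65 ≈ 11.735
Since 1.4575π²/3² ≈ 1.598 < 2.65, λ₁ < 0.
The n=1 mode grows fastest (−λₙ is largest for n=1) → dominates.
Asymptotic: u ~ c₁ sin(πx/3) e^{1.052t} (exponential growth at rate −λ₁ ≈ 1.052).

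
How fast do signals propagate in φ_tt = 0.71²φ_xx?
Speed = 0.71. Information travels along characteristics x = x₀ ± 0.71t.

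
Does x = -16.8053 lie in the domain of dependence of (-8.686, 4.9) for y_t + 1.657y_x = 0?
Yes. The characteristic through (-8.686, 4.9) passes through x = -16.8053.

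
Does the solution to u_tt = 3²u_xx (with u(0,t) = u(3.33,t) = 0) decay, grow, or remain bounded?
u oscillates (no decay). Energy is conserved; the solution oscillates indefinitely as standing waves.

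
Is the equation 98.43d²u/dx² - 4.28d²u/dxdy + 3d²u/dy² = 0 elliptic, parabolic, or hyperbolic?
Computing B² - 4AC with A = 98.43, B = -4.28, C = 3: discriminant = -1162.8416 (negative). Answer: elliptic.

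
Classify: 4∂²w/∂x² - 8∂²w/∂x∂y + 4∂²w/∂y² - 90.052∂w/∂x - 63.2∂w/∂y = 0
Parabolic (discriminant = 0).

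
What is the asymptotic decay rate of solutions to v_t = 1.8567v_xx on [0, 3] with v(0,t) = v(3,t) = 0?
Eigenvalues: λₙ = 1.8567n²π²/3².
First three modes:
  n=1: λ₁ = 1.8567π²/3² ≈ 2.036
  n=2: λ₂ = 7.4268π²/3² ≈ 8.144 (4× faster decay)
  n=3: λ₃ = 16.7103π²/3² ≈ 18.325 (9× faster decay)
As t → ∞, higher modes decay exponentially faster. The n=1 mode dominates: v ~ c₁ sin(πx/3) e^{-λ₁t}.
Decay rate: λ₁ = 1.8567π²/3² ≈ 2.036.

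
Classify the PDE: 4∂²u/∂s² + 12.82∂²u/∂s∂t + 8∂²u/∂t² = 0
A = 4, B = 12.82, C = 8. Discriminant B² - 4AC = 36.3524. Since 36.3524 > 0, hyperbolic.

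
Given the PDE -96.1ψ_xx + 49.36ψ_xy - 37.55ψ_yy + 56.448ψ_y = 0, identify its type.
The second-order coefficients are A = -96.1, B = 49.36, C = -37.55. Since B² - 4AC = -11997.8104 < 0, this is an elliptic PDE.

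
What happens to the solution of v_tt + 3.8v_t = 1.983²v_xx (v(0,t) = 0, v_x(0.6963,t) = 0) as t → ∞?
v → 0. Damping (γ=3.8) dissipates energy; oscillations decay exponentially.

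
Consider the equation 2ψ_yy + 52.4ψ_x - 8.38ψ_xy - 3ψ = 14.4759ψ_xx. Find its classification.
Rewriting in standard form: -14.4759ψ_xx - 8.38ψ_xy + 2ψ_yy + 52.4ψ_x - 3ψ = 0. Hyperbolic. (A = -14.4759, B = -8.38, C = 2 gives B² - 4AC = 186.0316.)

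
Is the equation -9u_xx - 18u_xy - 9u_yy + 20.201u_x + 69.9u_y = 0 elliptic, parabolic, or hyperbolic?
Computing B² - 4AC with A = -9, B = -18, C = -9: discriminant = 0 (zero). Answer: parabolic.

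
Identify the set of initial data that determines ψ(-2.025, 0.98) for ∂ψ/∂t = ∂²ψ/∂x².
The entire real line. The heat equation has infinite propagation speed: any initial disturbance instantly affects all points (though exponentially small far away).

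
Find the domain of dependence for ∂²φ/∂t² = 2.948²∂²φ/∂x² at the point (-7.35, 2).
Domain of dependence: [-13.246, -1.454]. Signals travel at speed 2.948, so data within |x - -7.35| ≤ 2.948·2 = 5.896 can reach the point.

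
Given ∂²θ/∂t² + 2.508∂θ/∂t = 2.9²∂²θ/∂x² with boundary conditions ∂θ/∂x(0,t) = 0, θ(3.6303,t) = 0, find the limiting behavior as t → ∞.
θ → 0. Damping (γ=2.508) dissipates energy; oscillations decay exponentially.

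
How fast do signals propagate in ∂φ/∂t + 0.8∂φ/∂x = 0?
Speed = 0.8. Information travels along x - 0.8t = const (rightward).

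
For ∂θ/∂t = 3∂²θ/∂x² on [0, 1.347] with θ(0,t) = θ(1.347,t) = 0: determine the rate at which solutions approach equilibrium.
Eigenvalues: λₙ = 3n²π²/1.347².
First three modes:
  n=1: λ₁ = 3π²/1.347² ≈ 16.319
  n=2: λ₂ = 12π²/1.347² ≈ 65.275 (4× faster decay)
  n=3: λ₃ = 27π²/1.347² ≈ 146.868 (9× faster decay)
As t → ∞, higher modes decay exponentially faster. The n=1 mode dominates: θ ~ c₁ sin(πx/1.347) e^{-λ₁t}.
Decay rate: λ₁ = 3π²/1.347² ≈ 16.319.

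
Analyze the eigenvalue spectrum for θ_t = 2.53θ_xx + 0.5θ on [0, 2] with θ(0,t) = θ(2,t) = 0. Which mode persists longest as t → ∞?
Eigenvalues: λₙ = 2.53n²π²/2² - 0.5.
First three modes:
  n=1: λ₁ = 2.53π²/2² - 0.5 ≈ 5.743
  n=2: λ₂ = 10.12π²/2² - 0.5 ≈ 24.47
  n=3: λ₃ = 22.77π²/2² - 0.5 ≈ 55.683
Since 2.53π²/2² ≈ 6.243 > 0.5, all λₙ > 0.
The n=1 mode decays slowest → dominates as t → ∞.
Asymptotic: θ ~ c₁ sin(πx/2) e^{-λ₁t} with decay rate λ₁ ≈ 5.743.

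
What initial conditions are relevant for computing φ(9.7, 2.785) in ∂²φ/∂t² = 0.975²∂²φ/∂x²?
Domain of dependence: [6.984625, 12.415375]. Signals travel at speed 0.975, so data within |x - 9.7| ≤ 0.975·2.785 = 2.715375 can reach the point.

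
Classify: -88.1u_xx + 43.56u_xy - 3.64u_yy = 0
Hyperbolic (discriminant = 614.7376).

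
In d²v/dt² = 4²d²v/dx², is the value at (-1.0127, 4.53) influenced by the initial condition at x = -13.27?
Yes. The domain of dependence is [-19.1327, 17.1073], and -13.27 ∈ [-19.1327, 17.1073].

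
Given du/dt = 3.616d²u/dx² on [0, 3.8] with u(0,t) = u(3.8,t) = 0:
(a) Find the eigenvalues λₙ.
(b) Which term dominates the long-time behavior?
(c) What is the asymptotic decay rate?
Eigenvalues: λₙ = 3.616n²π²/3.8².
First three modes:
  n=1: λ₁ = 3.616π²/3.8² ≈ 2.472
  n=2: λ₂ = 14.464π²/3.8² ≈ 9.886 (4× faster decay)
  n=3: λ₃ = 32.544π²/3.8² ≈ 22.244 (9× faster decay)
As t → ∞, higher modes decay exponentially faster. The n=1 mode dominates: u ~ c₁ sin(πx/3.8) e^{-λ₁t}.
Decay rate: λ₁ = 3.616π²/3.8² ≈ 2.472.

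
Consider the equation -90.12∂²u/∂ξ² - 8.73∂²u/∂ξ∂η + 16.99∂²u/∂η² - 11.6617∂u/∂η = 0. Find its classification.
Hyperbolic. (A = -90.12, B = -8.73, C = 16.99 gives B² - 4AC = 6200.7681.)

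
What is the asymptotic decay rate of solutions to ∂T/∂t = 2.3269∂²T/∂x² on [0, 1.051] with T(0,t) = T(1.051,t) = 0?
Eigenvalues: λₙ = 2.3269n²π²/1.051².
First three modes:
  n=1: λ₁ = 2.3269π²/1.051² ≈ 20.791
  n=2: λ₂ = 9.3076π²/1.051² ≈ 83.163 (4× faster decay)
  n=3: λ₃ = 20.9421π²/1.051² ≈ 187.118 (9× faster decay)
As t → ∞, higher modes decay exponentially faster. The n=1 mode dominates: T ~ c₁ sin(πx/1.051) e^{-λ₁t}.
Decay rate: λ₁ = 2.3269π²/1.051² ≈ 20.791.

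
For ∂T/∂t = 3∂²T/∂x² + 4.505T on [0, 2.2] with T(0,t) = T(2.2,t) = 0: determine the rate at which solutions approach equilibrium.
Eigenvalues: λₙ = 3n²π²/2.2² - 4.505.
First three modes:
  n=1: λ₁ = 3π²/2.2² - 4.505 ≈ 1.613
  n=2: λ₂ = 12π²/2.2² - 4.505 ≈ 19.965
  n=3: λ₃ = 27π²/2.2² - 4.505 ≈ 50.553
Since 3π²/2.2² ≈ 6.118 > 4.505, all λₙ > 0.
The n=1 mode decays slowest → dominates as t → ∞.
Asymptotic: T ~ c₁ sin(πx/2.2) e^{-λ₁t} with decay rate λ₁ ≈ 1.613.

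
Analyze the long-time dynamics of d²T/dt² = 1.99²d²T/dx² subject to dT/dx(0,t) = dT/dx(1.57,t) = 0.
Long-time behavior: T oscillates about a mean that drifts linearly in t (generically unbounded; no decay). There is no damping, so the nonconstant modes persist as standing waves (energy conserved, no decay). But with Neumann conditions at both ends the constant mode has eigenvalue 0: the spatial mean M(t) of T satisfies M'' = 0, so M(t) = M(0) + M'(0)·t. Unless the initial velocity has zero mean (∫T_t(x,0)dx = 0), the solution grows linearly in t (unbounded, though not exponentially); if it does have zero mean, the solution stays bounded and simply oscillates.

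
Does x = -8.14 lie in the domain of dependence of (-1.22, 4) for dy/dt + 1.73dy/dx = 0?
Yes. The characteristic through (-1.22, 4) passes through x = -8.14.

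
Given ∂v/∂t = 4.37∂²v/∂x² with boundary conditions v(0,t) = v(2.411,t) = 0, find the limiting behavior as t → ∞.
v → 0. Heat diffuses out through both boundaries.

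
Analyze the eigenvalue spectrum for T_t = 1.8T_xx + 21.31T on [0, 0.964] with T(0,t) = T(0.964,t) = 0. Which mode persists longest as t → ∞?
Eigenvalues: λₙ = 1.8n²π²/0.964² - 21.31.
First three modes:
  n=1: λ₁ = 1.8π²/0.964² - 21.31 ≈ -2.193
  n=2: λ₂ = 7.2π²/0.964² - 21.31 ≈ 55.158
  n=3: λ₃ = 16.2π²/0.964² - 21.31 ≈ 150.742
Since 1.8π²/0.964² ≈ 19.117 < 21.31, λ₁ < 0.
The n=1 mode grows fastest (−λₙ is largest for n=1) → dominates.
Asymptotic: T ~ c₁ sin(πx/0.964) e^{2.193t} (exponential growth at rate −λ₁ ≈ 2.193).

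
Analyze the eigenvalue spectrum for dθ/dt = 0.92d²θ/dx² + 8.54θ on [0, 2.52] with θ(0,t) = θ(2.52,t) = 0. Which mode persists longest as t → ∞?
Eigenvalues: λₙ = 0.92n²π²/2.52² - 8.54.
First three modes:
  n=1: λ₁ = 0.92π²/2.52² - 8.54 ≈ -7.11
  n=2: λ₂ = 3.68π²/2.52² - 8.54 ≈ -2.821
  n=3: λ₃ = 8.28π²/2.52² - 8.54 ≈ 4.329
Since 0.92π²/2.52² ≈ 1.43 < 8.54, λ₁ < 0.
The n=1 mode grows fastest (−λₙ is largest for n=1) → dominates.
Asymptotic: θ ~ c₁ sin(πx/2.52) e^{7.11t} (exponential growth at rate −λ₁ ≈ 7.11).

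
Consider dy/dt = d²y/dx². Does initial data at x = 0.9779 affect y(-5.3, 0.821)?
Yes, for any finite x. The heat equation has infinite propagation speed, so all initial data affects all points at any t > 0.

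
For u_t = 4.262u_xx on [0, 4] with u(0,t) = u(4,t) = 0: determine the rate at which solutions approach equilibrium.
Eigenvalues: λₙ = 4.262n²π²/4².
First three modes:
  n=1: λ₁ = 4.262π²/4² ≈ 2.629
  n=2: λ₂ = 17.048π²/4² ≈ 10.516 (4× faster decay)
  n=3: λ₃ = 38.358π²/4² ≈ 23.661 (9× faster decay)
As t → ∞, higher modes decay exponentially faster. The n=1 mode dominates: u ~ c₁ sin(πx/4) e^{-λ₁t}.
Decay rate: λ₁ = 4.262π²/4² ≈ 2.629.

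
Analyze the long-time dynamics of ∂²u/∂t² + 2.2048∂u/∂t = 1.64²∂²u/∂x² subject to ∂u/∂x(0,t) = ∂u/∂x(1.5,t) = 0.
Long-time behavior: u → constant (steady state). Damping (γ=2.2048) dissipates the nonconstant modes; with Neumann BCs the spatial average obeys M''+γM'=0 and tends to a finite limit.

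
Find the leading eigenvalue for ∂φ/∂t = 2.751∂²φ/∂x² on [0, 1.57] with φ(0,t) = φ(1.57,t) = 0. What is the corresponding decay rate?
Eigenvalues: λₙ = 2.751n²π²/1.57².
First three modes:
  n=1: λ₁ = 2.751π²/1.57² ≈ 11.015
  n=2: λ₂ = 11.004π²/1.57² ≈ 44.061 (4× faster decay)
  n=3: λ₃ = 24.759π²/1.57² ≈ 99.136 (9× faster decay)
As t → ∞, higher modes decay exponentially faster. The n=1 mode dominates: φ ~ c₁ sin(πx/1.57) e^{-λ₁t}.
Decay rate: λ₁ = 2.751π²/1.57² ≈ 11.015.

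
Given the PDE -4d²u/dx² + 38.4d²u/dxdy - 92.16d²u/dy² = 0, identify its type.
The second-order coefficients are A = -4, B = 38.4, C = -92.16. Since B² - 4AC = 0 = 0, this is a parabolic PDE.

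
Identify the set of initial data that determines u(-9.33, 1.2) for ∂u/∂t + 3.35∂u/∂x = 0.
A single point: x = -13.35. The characteristic through (-9.33, 1.2) is x - 3.35t = const, so x = -9.33 - 3.35·1.2 = -13.35.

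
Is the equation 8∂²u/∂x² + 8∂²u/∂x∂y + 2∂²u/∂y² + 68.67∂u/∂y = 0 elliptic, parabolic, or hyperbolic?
Computing B² - 4AC with A = 8, B = 8, C = 2: discriminant = 0 (zero). Answer: parabolic.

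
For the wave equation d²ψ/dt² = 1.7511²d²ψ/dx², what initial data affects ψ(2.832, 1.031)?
Domain of dependence: [1.0266159, 4.6373841]. Signals travel at speed 1.7511, so data within |x - 2.832| ≤ 1.7511·1.031 = 1.8053841 can reach the point.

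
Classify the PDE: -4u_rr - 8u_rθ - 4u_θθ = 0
A = -4, B = -8, C = -4. Discriminant B² - 4AC = 0. Since 0 = 0, parabolic.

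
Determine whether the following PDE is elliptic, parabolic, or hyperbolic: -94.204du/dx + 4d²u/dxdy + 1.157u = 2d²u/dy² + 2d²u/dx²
Rewriting in standard form: -2d²u/dx² + 4d²u/dxdy - 2d²u/dy² - 94.204du/dx + 1.157u = 0. Coefficients: A = -2, B = 4, C = -2. B² - 4AC = 0, which is zero, so the equation is parabolic.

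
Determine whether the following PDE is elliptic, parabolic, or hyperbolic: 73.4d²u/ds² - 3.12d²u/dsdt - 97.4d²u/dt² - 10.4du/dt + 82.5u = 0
Coefficients: A = 73.4, B = -3.12, C = -97.4. B² - 4AC = 28606.3744, which is positive, so the equation is hyperbolic.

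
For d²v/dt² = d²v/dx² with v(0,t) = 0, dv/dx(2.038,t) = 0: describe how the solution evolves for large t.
v oscillates (no decay). Energy is conserved; the solution oscillates indefinitely as standing waves.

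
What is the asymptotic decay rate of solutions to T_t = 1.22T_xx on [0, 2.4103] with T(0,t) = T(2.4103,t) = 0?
Eigenvalues: λₙ = 1.22n²π²/2.4103².
First three modes:
  n=1: λ₁ = 1.22π²/2.4103² ≈ 2.073
  n=2: λ₂ = 4.88π²/2.4103² ≈ 8.29 (4× faster decay)
  n=3: λ₃ = 10.98π²/2.4103² ≈ 18.653 (9× faster decay)
As t → ∞, higher modes decay exponentially faster. The n=1 mode dominates: T ~ c₁ sin(πx/2.4103) e^{-λ₁t}.
Decay rate: λ₁ = 1.22π²/2.4103² ≈ 2.073.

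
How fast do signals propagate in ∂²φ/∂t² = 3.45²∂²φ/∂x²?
Speed = 3.45. Information travels along characteristics x = x₀ ± 3.45t.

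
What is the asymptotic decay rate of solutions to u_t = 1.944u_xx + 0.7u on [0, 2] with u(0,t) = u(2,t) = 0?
Eigenvalues: λₙ = 1.944n²π²/2² - 0.7.
First three modes:
  n=1: λ₁ = 1.944π²/2² - 0.7 ≈ 4.097
  n=2: λ₂ = 7.776π²/2² - 0.7 ≈ 18.487
  n=3: λ₃ = 17.496π²/2² - 0.7 ≈ 42.47
Since 1.944π²/2² ≈ 4.797 > 0.7, all λₙ > 0.
The n=1 mode decays slowest → dominates as t → ∞.
Asymptotic: u ~ c₁ sin(πx/2) e^{-λ₁t} with decay rate λ₁ ≈ 4.097.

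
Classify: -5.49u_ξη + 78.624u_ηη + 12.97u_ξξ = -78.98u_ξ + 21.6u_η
Rewriting in standard form: 12.97u_ξξ - 5.49u_ξη + 78.624u_ηη + 78.98u_ξ - 21.6u_η = 0. Elliptic (discriminant = -4048.87302).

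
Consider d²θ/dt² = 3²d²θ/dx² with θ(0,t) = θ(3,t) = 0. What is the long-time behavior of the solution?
As t → ∞, θ oscillates (no decay). Energy is conserved; the solution oscillates indefinitely as standing waves.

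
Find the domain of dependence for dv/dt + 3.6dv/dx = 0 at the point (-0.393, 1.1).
A single point: x = -4.353. The characteristic through (-0.393, 1.1) is x - 3.6t = const, so x = -0.393 - 3.6·1.1 = -4.353.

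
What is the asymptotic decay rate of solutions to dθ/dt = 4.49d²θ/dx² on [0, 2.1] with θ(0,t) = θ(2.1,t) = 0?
Eigenvalues: λₙ = 4.49n²π²/2.1².
First three modes:
  n=1: λ₁ = 4.49π²/2.1² ≈ 10.049
  n=2: λ₂ = 17.96π²/2.1² ≈ 40.195 (4× faster decay)
  n=3: λ₃ = 40.41π²/2.1² ≈ 90.438 (9× faster decay)
As t → ∞, higher modes decay exponentially faster. The n=1 mode dominates: θ ~ c₁ sin(πx/2.1) e^{-λ₁t}.
Decay rate: λ₁ = 4.49π²/2.1² ≈ 10.049.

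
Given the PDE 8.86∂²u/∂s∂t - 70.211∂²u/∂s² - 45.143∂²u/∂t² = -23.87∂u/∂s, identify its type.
Rewriting in standard form: -70.211∂²u/∂s² + 8.86∂²u/∂s∂t - 45.143∂²u/∂t² + 23.87∂u/∂s = 0. The second-order coefficients are A = -70.211, B = 8.86, C = -45.143. Since B² - 4AC = -12599.641092 < 0, this is an elliptic PDE.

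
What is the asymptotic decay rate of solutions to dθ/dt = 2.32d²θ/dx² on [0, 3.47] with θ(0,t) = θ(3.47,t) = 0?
Eigenvalues: λₙ = 2.32n²π²/3.47².
First three modes:
  n=1: λ₁ = 2.32π²/3.47² ≈ 1.902
  n=2: λ₂ = 9.28π²/3.47² ≈ 7.607 (4× faster decay)
  n=3: λ₃ = 20.88π²/3.47² ≈ 17.115 (9× faster decay)
As t → ∞, higher modes decay exponentially faster. The n=1 mode dominates: θ ~ c₁ sin(πx/3.47) e^{-λ₁t}.
Decay rate: λ₁ = 2.32π²/3.47² ≈ 1.902.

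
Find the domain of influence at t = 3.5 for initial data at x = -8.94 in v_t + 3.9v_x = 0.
At x = 4.71. The characteristic carries data from (-8.94, 0) to (4.71, 3.5).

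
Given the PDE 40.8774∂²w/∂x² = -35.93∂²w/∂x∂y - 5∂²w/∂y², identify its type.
Rewriting in standard form: 40.8774∂²w/∂x² + 35.93∂²w/∂x∂y + 5∂²w/∂y² = 0. The second-order coefficients are A = 40.8774, B = 35.93, C = 5. Since B² - 4AC = 473.4169 > 0, this is a hyperbolic PDE.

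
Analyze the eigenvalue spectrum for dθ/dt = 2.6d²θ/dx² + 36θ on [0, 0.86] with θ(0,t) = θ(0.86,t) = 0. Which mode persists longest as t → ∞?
Eigenvalues: λₙ = 2.6n²π²/0.86² - 36.
First three modes:
  n=1: λ₁ = 2.6π²/0.86² - 36 ≈ -1.304
  n=2: λ₂ = 10.4π²/0.86² - 36 ≈ 102.783
  n=3: λ₃ = 23.4π²/0.86² - 36 ≈ 276.262
Since 2.6π²/0.86² ≈ 34.696 < 36, λ₁ < 0.
The n=1 mode grows fastest (−λₙ is largest for n=1) → dominates.
Asymptotic: θ ~ c₁ sin(πx/0.86) e^{1.304t} (exponential growth at rate −λ₁ ≈ 1.304).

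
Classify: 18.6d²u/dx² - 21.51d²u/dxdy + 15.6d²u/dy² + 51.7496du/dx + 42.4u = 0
Elliptic (discriminant = -697.9599).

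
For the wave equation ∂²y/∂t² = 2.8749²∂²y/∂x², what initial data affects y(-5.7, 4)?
Domain of dependence: [-17.1996, 5.7996]. Signals travel at speed 2.8749, so data within |x - -5.7| ≤ 2.8749·4 = 11.4996 can reach the point.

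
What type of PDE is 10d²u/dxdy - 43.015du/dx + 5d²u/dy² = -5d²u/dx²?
Rewriting in standard form: 5d²u/dx² + 10d²u/dxdy + 5d²u/dy² - 43.015du/dx = 0. With A = 5, B = 10, C = 5, the discriminant is 0. This is a parabolic PDE.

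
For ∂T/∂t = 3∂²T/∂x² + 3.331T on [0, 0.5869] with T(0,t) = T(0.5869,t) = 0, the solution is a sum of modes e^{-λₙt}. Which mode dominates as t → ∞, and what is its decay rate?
Eigenvalues: λₙ = 3n²π²/0.5869² - 3.331.
First three modes:
  n=1: λ₁ = 3π²/0.5869² - 3.331 ≈ 82.628
  n=2: λ₂ = 12π²/0.5869² - 3.331 ≈ 340.506
  n=3: λ₃ = 27π²/0.5869² - 3.331 ≈ 770.303
Since 3π²/0.5869² ≈ 85.959 > 3.331, all λₙ > 0.
The n=1 mode decays slowest → dominates as t → ∞.
Asymptotic: T ~ c₁ sin(πx/0.5869) e^{-λ₁t} with decay rate λ₁ ≈ 82.628.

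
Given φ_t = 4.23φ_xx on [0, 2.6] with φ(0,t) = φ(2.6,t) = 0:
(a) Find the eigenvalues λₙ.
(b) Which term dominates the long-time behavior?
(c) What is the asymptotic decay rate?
Eigenvalues: λₙ = 4.23n²π²/2.6².
First three modes:
  n=1: λ₁ = 4.23π²/2.6² ≈ 6.176
  n=2: λ₂ = 16.92π²/2.6² ≈ 24.703 (4× faster decay)
  n=3: λ₃ = 38.07π²/2.6² ≈ 55.582 (9× faster decay)
As t → ∞, higher modes decay exponentially faster. The n=1 mode dominates: φ ~ c₁ sin(πx/2.6) e^{-λ₁t}.
Decay rate: λ₁ = 4.23π²/2.6² ≈ 6.176.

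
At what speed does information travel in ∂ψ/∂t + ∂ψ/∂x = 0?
Speed = 1. Information travels along x - 1t = const (rightward).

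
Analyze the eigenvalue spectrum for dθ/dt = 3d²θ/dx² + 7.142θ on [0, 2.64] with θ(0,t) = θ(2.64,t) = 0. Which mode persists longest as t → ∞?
Eigenvalues: λₙ = 3n²π²/2.64² - 7.142.
First three modes:
  n=1: λ₁ = 3π²/2.64² - 7.142 ≈ -2.894
  n=2: λ₂ = 12π²/2.64² - 7.142 ≈ 9.851
  n=3: λ₃ = 27π²/2.64² - 7.142 ≈ 31.093
Since 3π²/2.64² ≈ 4.248 < 7.142, λ₁ < 0.
The n=1 mode grows fastest (−λₙ is largest for n=1) → dominates.
Asymptotic: θ ~ c₁ sin(πx/2.64) e^{2.894t} (exponential growth at rate −λ₁ ≈ 2.894).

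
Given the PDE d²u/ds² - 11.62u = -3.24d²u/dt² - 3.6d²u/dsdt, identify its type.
Rewriting in standard form: d²u/ds² + 3.6d²u/dsdt + 3.24d²u/dt² - 11.62u = 0. The second-order coefficients are A = 1, B = 3.6, C = 3.24. Since B² - 4AC = 0 = 0, this is a parabolic PDE.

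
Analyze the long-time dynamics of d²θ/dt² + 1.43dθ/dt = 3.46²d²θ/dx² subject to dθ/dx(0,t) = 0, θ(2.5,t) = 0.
Long-time behavior: θ → 0. Damping (γ=1.43) dissipates energy; oscillations decay exponentially.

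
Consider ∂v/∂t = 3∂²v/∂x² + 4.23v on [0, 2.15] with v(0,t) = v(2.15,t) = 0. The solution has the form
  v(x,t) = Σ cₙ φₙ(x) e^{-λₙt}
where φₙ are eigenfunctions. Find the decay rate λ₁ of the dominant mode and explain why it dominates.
Eigenvalues: λₙ = 3n²π²/2.15² - 4.23.
First three modes:
  n=1: λ₁ = 3π²/2.15² - 4.23 ≈ 2.175
  n=2: λ₂ = 12π²/2.15² - 4.23 ≈ 21.391
  n=3: λ₃ = 27π²/2.15² - 4.23 ≈ 53.418
Since 3π²/2.15² ≈ 6.405 > 4.23, all λₙ > 0.
The n=1 mode decays slowest → dominates as t → ∞.
Asymptotic: v ~ c₁ sin(πx/2.15) e^{-λ₁t} with decay rate λ₁ ≈ 2.175.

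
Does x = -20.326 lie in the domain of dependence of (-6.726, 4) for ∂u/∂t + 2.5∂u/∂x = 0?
No. Only data at x = -16.726 affects (-6.726, 4). Advection has one-way propagation along characteristics.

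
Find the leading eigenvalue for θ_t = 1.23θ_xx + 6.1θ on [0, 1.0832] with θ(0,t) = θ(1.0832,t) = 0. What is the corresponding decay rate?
Eigenvalues: λₙ = 1.23n²π²/1.0832² - 6.1.
First three modes:
  n=1: λ₁ = 1.23π²/1.0832² - 6.1 ≈ 4.246
  n=2: λ₂ = 4.92π²/1.0832² - 6.1 ≈ 35.285
  n=3: λ₃ = 11.07π²/1.0832² - 6.1 ≈ 87.017
Since 1.23π²/1.0832² ≈ 10.346 > 6.1, all λₙ > 0.
The n=1 mode decays slowest → dominates as t → ∞.
Asymptotic: θ ~ c₁ sin(πx/1.0832) e^{-λ₁t} with decay rate λ₁ ≈ 4.246.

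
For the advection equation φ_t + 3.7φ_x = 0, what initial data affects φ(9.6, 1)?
A single point: x = 5.9. The characteristic through (9.6, 1) is x - 3.7t = const, so x = 9.6 - 3.7·1 = 5.9.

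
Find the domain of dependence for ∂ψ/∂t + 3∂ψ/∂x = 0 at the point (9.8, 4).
A single point: x = -2.2. The characteristic through (9.8, 4) is x - 3t = const, so x = 9.8 - 3·4 = -2.2.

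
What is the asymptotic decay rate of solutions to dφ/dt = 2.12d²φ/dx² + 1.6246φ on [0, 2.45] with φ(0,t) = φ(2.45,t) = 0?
Eigenvalues: λₙ = 2.12n²π²/2.45² - 1.6246.
First three modes:
  n=1: λ₁ = 2.12π²/2.45² - 1.6246 ≈ 1.861
  n=2: λ₂ = 8.48π²/2.45² - 1.6246 ≈ 12.319
  n=3: λ₃ = 19.08π²/2.45² - 1.6246 ≈ 29.748
Since 2.12π²/2.45² ≈ 3.486 > 1.6246, all λₙ > 0.
The n=1 mode decays slowest → dominates as t → ∞.
Asymptotic: φ ~ c₁ sin(πx/2.45) e^{-λ₁t} with decay rate λ₁ ≈ 1.861.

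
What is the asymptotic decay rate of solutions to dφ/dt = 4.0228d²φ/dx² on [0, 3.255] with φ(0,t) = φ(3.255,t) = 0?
Eigenvalues: λₙ = 4.0228n²π²/3.255².
First three modes:
  n=1: λ₁ = 4.0228π²/3.255² ≈ 3.747
  n=2: λ₂ = 16.0912π²/3.255² ≈ 14.989 (4× faster decay)
  n=3: λ₃ = 36.2052π²/3.255² ≈ 33.726 (9× faster decay)
As t → ∞, higher modes decay exponentially faster. The n=1 mode dominates: φ ~ c₁ sin(πx/3.255) e^{-λ₁t}.
Decay rate: λ₁ = 4.0228π²/3.255² ≈ 3.747.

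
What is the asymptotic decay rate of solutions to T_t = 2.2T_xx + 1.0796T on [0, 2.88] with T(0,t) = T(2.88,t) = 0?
Eigenvalues: λₙ = 2.2n²π²/2.88² - 1.0796.
First three modes:
  n=1: λ₁ = 2.2π²/2.88² - 1.0796 ≈ 1.538
  n=2: λ₂ = 8.8π²/2.88² - 1.0796 ≈ 9.392
  n=3: λ₃ = 19.8π²/2.88² - 1.0796 ≈ 22.481
Since 2.2π²/2.88² ≈ 2.618 > 1.0796, all λₙ > 0.
The n=1 mode decays slowest → dominates as t → ∞.
Asymptotic: T ~ c₁ sin(πx/2.88) e^{-λ₁t} with decay rate λ₁ ≈ 1.538.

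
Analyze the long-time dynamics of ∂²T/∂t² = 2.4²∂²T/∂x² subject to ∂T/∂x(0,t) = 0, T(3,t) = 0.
Long-time behavior: T oscillates (no decay). Energy is conserved; the solution oscillates indefinitely as standing waves.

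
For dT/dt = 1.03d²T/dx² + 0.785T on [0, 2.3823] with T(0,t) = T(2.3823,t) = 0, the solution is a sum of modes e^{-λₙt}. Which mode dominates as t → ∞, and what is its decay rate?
Eigenvalues: λₙ = 1.03n²π²/2.3823² - 0.785.
First three modes:
  n=1: λ₁ = 1.03π²/2.3823² - 0.785 ≈ 1.006
  n=2: λ₂ = 4.12π²/2.3823² - 0.785 ≈ 6.38
  n=3: λ₃ = 9.27π²/2.3823² - 0.785 ≈ 15.336
Since 1.03π²/2.3823² ≈ 1.791 > 0.785, all λₙ > 0.
The n=1 mode decays slowest → dominates as t → ∞.
Asymptotic: T ~ c₁ sin(πx/2.3823) e^{-λ₁t} with decay rate λ₁ ≈ 1.006.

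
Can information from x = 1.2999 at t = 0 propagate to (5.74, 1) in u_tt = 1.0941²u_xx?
No. The domain of dependence is [4.6459, 6.8341], and 1.2999 is outside this interval.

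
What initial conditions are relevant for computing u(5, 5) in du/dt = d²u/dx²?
The entire real line. The heat equation has infinite propagation speed: any initial disturbance instantly affects all points (though exponentially small far away).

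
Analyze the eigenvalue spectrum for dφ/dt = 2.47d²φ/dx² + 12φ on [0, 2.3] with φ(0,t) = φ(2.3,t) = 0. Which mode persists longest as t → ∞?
Eigenvalues: λₙ = 2.47n²π²/2.3² - 12.
First three modes:
  n=1: λ₁ = 2.47π²/2.3² - 12 ≈ -7.392
  n=2: λ₂ = 9.88π²/2.3² - 12 ≈ 6.433
  n=3: λ₃ = 22.23π²/2.3² - 12 ≈ 29.475
Since 2.47π²/2.3² ≈ 4.608 < 12, λ₁ < 0.
The n=1 mode grows fastest (−λₙ is largest for n=1) → dominates.
Asymptotic: φ ~ c₁ sin(πx/2.3) e^{7.392t} (exponential growth at rate −λ₁ ≈ 7.392).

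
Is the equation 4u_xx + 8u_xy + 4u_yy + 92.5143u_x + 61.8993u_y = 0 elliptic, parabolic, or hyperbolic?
Computing B² - 4AC with A = 4, B = 8, C = 4: discriminant = 0 (zero). Answer: parabolic.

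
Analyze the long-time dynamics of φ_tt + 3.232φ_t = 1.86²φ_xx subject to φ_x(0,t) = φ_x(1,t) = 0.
Long-time behavior: φ → constant (steady state). Damping (γ=3.232) dissipates the nonconstant modes; with Neumann BCs the spatial average obeys M''+γM'=0 and tends to a finite limit.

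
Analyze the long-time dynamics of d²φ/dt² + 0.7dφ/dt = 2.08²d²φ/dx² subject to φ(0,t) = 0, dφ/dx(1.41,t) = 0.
Long-time behavior: φ → 0. Damping (γ=0.7) dissipates energy; oscillations decay exponentially.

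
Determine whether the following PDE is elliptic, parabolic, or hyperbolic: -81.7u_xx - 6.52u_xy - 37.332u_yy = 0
Coefficients: A = -81.7, B = -6.52, C = -37.332. B² - 4AC = -12157.5872, which is negative, so the equation is elliptic.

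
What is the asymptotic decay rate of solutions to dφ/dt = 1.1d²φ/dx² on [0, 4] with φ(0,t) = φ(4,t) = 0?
Eigenvalues: λₙ = 1.1n²π²/4².
First three modes:
  n=1: λ₁ = 1.1π²/4² ≈ 0.679
  n=2: λ₂ = 4.4π²/4² ≈ 2.714 (4× faster decay)
  n=3: λ₃ = 9.9π²/4² ≈ 6.107 (9× faster decay)
As t → ∞, higher modes decay exponentially faster. The n=1 mode dominates: φ ~ c₁ sin(πx/4) e^{-λ₁t}.
Decay rate: λ₁ = 1.1π²/4² ≈ 0.679.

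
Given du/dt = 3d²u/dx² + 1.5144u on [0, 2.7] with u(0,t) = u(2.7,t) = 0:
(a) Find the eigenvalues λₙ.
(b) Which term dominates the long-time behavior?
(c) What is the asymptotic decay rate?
Eigenvalues: λₙ = 3n²π²/2.7² - 1.5144.
First three modes:
  n=1: λ₁ = 3π²/2.7² - 1.5144 ≈ 2.547
  n=2: λ₂ = 12π²/2.7² - 1.5144 ≈ 14.732
  n=3: λ₃ = 27π²/2.7² - 1.5144 ≈ 35.04
Since 3π²/2.7² ≈ 4.062 > 1.5144, all λₙ > 0.
The n=1 mode decays slowest → dominates as t → ∞.
Asymptotic: u ~ c₁ sin(πx/2.7) e^{-λ₁t} with decay rate λ₁ ≈ 2.547.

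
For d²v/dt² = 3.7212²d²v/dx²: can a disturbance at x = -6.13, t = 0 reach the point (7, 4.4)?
Yes. The domain of dependence is [-9.37328, 23.37328], and -6.13 ∈ [-9.37328, 23.37328].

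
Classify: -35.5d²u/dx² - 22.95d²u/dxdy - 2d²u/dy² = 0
Hyperbolic (discriminant = 242.7025).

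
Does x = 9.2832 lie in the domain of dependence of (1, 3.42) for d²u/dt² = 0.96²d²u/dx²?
No. The domain of dependence is [-2.2832, 4.2832], and 9.2832 is outside this interval.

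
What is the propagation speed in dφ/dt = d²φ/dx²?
Infinite. The heat equation is parabolic, not hyperbolic, so disturbances propagate instantly.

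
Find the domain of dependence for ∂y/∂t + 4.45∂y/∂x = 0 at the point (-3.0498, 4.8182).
A single point: x = -24.49079. The characteristic through (-3.0498, 4.8182) is x - 4.45t = const, so x = -3.0498 - 4.45·4.8182 = -24.49079.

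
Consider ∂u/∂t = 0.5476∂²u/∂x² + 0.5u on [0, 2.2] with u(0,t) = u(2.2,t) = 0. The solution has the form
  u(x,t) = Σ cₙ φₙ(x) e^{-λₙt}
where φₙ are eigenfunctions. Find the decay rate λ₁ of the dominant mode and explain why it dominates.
Eigenvalues: λₙ = 0.5476n²π²/2.2² - 0.5.
First three modes:
  n=1: λ₁ = 0.5476π²/2.2² - 0.5 ≈ 0.617
  n=2: λ₂ = 2.1904π²/2.2² - 0.5 ≈ 3.967
  n=3: λ₃ = 4.9284π²/2.2² - 0.5 ≈ 9.55
Since 0.5476π²/2.2² ≈ 1.117 > 0.5, all λₙ > 0.
The n=1 mode decays slowest → dominates as t → ∞.
Asymptotic: u ~ c₁ sin(πx/2.2) e^{-λ₁t} with decay rate λ₁ ≈ 0.617.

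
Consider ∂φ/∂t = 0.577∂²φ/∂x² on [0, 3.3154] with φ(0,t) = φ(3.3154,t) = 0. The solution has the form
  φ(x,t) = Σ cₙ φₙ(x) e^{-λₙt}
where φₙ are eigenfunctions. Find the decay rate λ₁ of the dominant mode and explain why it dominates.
Eigenvalues: λₙ = 0.577n²π²/3.3154².
First three modes:
  n=1: λ₁ = 0.577π²/3.3154² ≈ 0.518
  n=2: λ₂ = 2.308π²/3.3154² ≈ 2.072 (4× faster decay)
  n=3: λ₃ = 5.193π²/3.3154² ≈ 4.663 (9× faster decay)
As t → ∞, higher modes decay exponentially faster. The n=1 mode dominates: φ ~ c₁ sin(πx/3.3154) e^{-λ₁t}.
Decay rate: λ₁ = 0.577π²/3.3154² ≈ 0.518.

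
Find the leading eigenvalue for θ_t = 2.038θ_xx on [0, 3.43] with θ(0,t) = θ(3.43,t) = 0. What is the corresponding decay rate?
Eigenvalues: λₙ = 2.038n²π²/3.43².
First three modes:
  n=1: λ₁ = 2.038π²/3.43² ≈ 1.71
  n=2: λ₂ = 8.152π²/3.43² ≈ 6.839 (4× faster decay)
  n=3: λ₃ = 18.342π²/3.43² ≈ 15.387 (9× faster decay)
As t → ∞, higher modes decay exponentially faster. The n=1 mode dominates: θ ~ c₁ sin(πx/3.43) e^{-λ₁t}.
Decay rate: λ₁ = 2.038π²/3.43² ≈ 1.71.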